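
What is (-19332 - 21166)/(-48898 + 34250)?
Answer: 20249/7324 ≈ 2.7647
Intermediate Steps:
(-19332 - 21166)/(-48898 + 34250) = -40498/(-14648) = -40498*(-1/14648) = 20249/7324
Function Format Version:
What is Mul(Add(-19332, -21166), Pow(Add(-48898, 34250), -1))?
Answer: Rational(20249, 7324) ≈ 2.7647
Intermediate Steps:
Mul(Add(-19332, -21166), Pow(Add(-48898, 34250), -1)) = Mul(-40498, Pow(-14648, -1)) = Mul(-40498, Rational(-1, 14648)) = Rational(20249, 7324)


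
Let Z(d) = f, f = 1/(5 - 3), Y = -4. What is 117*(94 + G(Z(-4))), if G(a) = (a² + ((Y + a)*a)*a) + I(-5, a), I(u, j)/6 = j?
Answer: 90207/8 ≈ 11276.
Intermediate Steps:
I(u, j) = 6*j
f = ½ (f = 1/2 = ½ ≈ 0.50000)
Z(d) = ½
G(a) = a² + 6*a + a²*(-4 + a) (G(a) = (a² + ((-4 + a)*a)*a) + 6*a = (a² + (a*(-4 + a))*a) + 6*a = (a² + a²*(-4 + a)) + 6*a = a² + 6*a + a²*(-4 + a))
117*(94 + G(Z(-4))) = 117*(94 + (6 + (½)² - 3*½)/2) = 117*(94 + (6 + ¼ - 3/2)/2) = 117*(94 + (½)*(19/4)) = 117*(94 + 19/8) = 117*(771/8) = 90207/8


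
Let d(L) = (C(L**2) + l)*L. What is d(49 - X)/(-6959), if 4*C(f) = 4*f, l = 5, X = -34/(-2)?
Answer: -32928/6959 ≈ -4.7317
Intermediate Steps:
X = 17 (X = -34*(-1/2) = 17)
C(f) = f (C(f) = (4*f)/4 = f)
d(L) = L*(5 + L**2) (d(L) = (L**2 + 5)*L = (5 + L**2)*L = L*(5 + L**2))
d(49 - X)/(-6959) = ((49 - 1*17)*(5 + (49 - 1*17)**2))/(-6959) = ((49 - 17)*(5 + (49 - 17)**2))*(-1/6959) = (32*(5 + 32**2))*(-1/6959) = (32*(5 + 1024))*(-1/6959) = (32*1029)*(-1/6959) = 32928*(-1/6959) = -32928/6959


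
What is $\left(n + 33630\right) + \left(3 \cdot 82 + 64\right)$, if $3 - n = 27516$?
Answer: $6427$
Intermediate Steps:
$n = -27513$ ($n = 3 - 27516 = -27513$)
$\left(n + 33630\right) + \left(3 \cdot 82 + 64\right) = \left(-27513 + 33630\right) + \left(3 \cdot 82 + 64\right) = 6117 + \left(246 + 64\right) = 6117 + 310 = 6427$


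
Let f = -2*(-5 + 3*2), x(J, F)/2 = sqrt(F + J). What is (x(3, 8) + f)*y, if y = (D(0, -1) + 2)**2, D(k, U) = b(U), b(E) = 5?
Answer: -98 + 98*sqrt(11) ≈ 227.03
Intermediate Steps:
x(J, F) = 2*sqrt(F + J)
D(k, U) = 5
f = -2 (f = -2*(-5 + 6) = -2*1 = -2)
y = 49 (y = (5 + 2)**2 = 7**2 = 49)
(x(3, 8) + f)*y = (2*sqrt(8 + 3) - 2)*49 = (2*sqrt(11) - 2)*49 = (-2 + 2*sqrt(11))*49 = -98 + 98*sqrt(11)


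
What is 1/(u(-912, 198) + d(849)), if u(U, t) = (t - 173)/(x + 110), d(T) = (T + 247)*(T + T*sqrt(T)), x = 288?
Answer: -147395565566/116305026643791043247 + 147395555616*sqrt(849)/116305026643791043247 ≈ 3.5659e-8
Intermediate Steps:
d(T) = (247 + T)*(T + T**(3/2))
u(U, t) = -173/398 + t/398 (u(U, t) = (t - 173)/(288 + 110) = (-173 + t)/398 = (-173 + t)*(1/398) = -173/398 + t/398)
1/(u(-912, 198) + d(849)) = 1/((-173/398 + (1/398)*198) + (849**2 + 849**(5/2) + 247*849 + 247*849**(3/2))) = 1/((-173/398 + 99/199) + (720801 + 720801*sqrt(849) + 209703 + 247*(849*sqrt(849)))) = 1/(25/398 + (720801 + 720801*sqrt(849) + 209703 + 209703*sqrt(849))) = 1/(25/398 + (930504 + 930504*sqrt(849))) = 1/(370340617/398 + 930504*sqrt(849))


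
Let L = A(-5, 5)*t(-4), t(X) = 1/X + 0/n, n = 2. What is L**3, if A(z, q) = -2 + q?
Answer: -27/64 ≈ -0.42188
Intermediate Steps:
t(X) = 1/X (t(X) = 1/X + 0/2 = 1/X + 0*(1/2) = 1/X + 0 = 1/X)
L = -3/4 (L = (-2 + 5)/(-4) = 3*(-1/4) = -3/4 ≈ -0.75000)
L**3 = (-3/4)**3 = -27/64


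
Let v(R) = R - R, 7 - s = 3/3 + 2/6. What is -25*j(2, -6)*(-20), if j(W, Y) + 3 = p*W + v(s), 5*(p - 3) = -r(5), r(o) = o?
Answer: 500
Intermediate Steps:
s = 17/3 (s = 7 - (3/3 + 2/6) = 7 - (3*(⅓) + 2*(⅙)) = 7 - (1 + ⅓) = 7 - 1*4/3 = 7 - 4/3 = 17/3 ≈ 5.6667)
v(R) = 0
p = 2 (p = 3 + (-1*5)/5 = 3 + (⅕)*(-5) = 3 - 1 = 2)
j(W, Y) = -3 + 2*W (j(W, Y) = -3 + (2*W + 0) = -3 + 2*W)
-25*j(2, -6)*(-20) = -25*(-3 + 2*2)*(-20) = -25*(-3 + 4)*(-20) = -25*1*(-20) = -25*(-20) = 500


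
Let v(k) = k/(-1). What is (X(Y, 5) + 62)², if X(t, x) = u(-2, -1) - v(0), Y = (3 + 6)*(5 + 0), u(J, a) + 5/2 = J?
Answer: 13225/4 ≈ 3306.3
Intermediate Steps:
u(J, a) = -5/2 + J
v(k) = -k (v(k) = k*(-1) = -k)
Y = 45 (Y = 9*5 = 45)
X(t, x) = -9/2 (X(t, x) = (-5/2 - 2) - (-1)*0 = -9/2 - 1*0 = -9/2 + 0 = -9/2)
(X(Y, 5) + 62)² = (-9/2 + 62)² = (115/2)² = 13225/4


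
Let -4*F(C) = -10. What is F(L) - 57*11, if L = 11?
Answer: -1249/2 ≈ -624.50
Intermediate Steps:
F(C) = 5/2 (F(C) = -¼*(-10) = 5/2)
F(L) - 57*11 = 5/2 - 57*11 = 5/2 - 627 = -1249/2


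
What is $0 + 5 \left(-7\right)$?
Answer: $-35$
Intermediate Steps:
$0 + 5 \left(-7\right) = 0 - 35 = -35$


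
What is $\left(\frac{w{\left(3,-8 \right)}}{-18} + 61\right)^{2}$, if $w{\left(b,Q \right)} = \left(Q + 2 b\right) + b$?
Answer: $\frac{1203409}{324} \approx 3714.2$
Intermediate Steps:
$w{\left(b,Q \right)} = Q + 3 b$
$\left(\frac{w{\left(3,-8 \right)}}{-18} + 61\right)^{2} = \left(\frac{-8 + 3 \cdot 3}{-18} + 61\right)^{2} = \left(\left(-8 + 9\right) \left(- \frac{1}{18}\right) + 61\right)^{2} = \left(1 \left(- \frac{1}{18}\right) + 61\right)^{2} = \left(- \frac{1}{18} + 61\right)^{2} = \left(\frac{1097}{18}\right)^{2} = \frac{1203409}{324}$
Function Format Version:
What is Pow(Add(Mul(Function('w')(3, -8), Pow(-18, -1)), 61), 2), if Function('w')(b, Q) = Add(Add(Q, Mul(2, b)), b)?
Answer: Rational(1203409, 324) ≈ 3714.2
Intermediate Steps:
Function('w')(b, Q) = Add(Q, Mul(3, b))
Pow(Add(Mul(Function('w')(3, -8), Pow(-18, -1)), 61), 2) = Pow(Add(Mul(Add(-8, Mul(3, 3)), Pow(-18, -1)), 61), 2) = Pow(Add(Mul(Add(-8, 9), Rational(-1, 18)), 61), 2) = Pow(Add(Mul(1, Rational(-1, 18)), 61), 2) = Pow(Add(Rational(-1, 18), 61), 2) = Pow(Rational(1097, 18), 2) = Rational(1203409, 324)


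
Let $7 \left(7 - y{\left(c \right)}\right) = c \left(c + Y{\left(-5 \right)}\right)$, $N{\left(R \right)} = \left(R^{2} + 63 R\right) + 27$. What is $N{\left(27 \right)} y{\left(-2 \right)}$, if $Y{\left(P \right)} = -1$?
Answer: $15093$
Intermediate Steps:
$N{\left(R \right)} = 27 + R^{2} + 63 R$
$y{\left(c \right)} = 7 - \frac{c \left(-1 + c\right)}{7}$ ($y{\left(c \right)} = 7 - \frac{c \left(c - 1\right)}{7} = 7 - \frac{c \left(-1 + c\right)}{7}$)
$N{\left(27 \right)} y{\left(-2 \right)} = \left(27 + 27^{2} + 63 \cdot 27\right) \left(7 - \frac{\left(-2\right)^{2}}{7} + \frac{1}{7} \left(-2\right)\right) = \left(27 + 729 + 1701\right) \left(7 - \frac{4}{7} - \frac{2}{7}\right) = 2457 \left(7 - \frac{4}{7} - \frac{2}{7}\right) = 2457 \cdot \frac{43}{7} = 15093$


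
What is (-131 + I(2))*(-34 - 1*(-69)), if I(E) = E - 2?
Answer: -4585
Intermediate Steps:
I(E) = -2 + E
(-131 + I(2))*(-34 - 1*(-69)) = (-131 + (-2 + 2))*(-34 - 1*(-69)) = (-131 + 0)*(-34 + 69) = -131*35 = -4585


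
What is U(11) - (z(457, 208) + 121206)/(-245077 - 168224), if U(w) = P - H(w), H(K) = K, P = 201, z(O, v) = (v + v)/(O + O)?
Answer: 5134616740/26982651 ≈ 190.29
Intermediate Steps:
z(O, v) = v/O (z(O, v) = (2*v)/((2*O)) = (2*v)*(1/(2*O)) = v/O)
U(w) = 201 - w
U(11) - (z(457, 208) + 121206)/(-245077 - 168224) = (201 - 1*11) - (208/457 + 121206)/(-245077 - 168224) = (201 - 11) - (208*(1/457) + 121206)/(-413301) = 190 - (208/457 + 121206)*(-1)/413301 = 190 - 55391350*(-1)/(457*413301) = 190 - 1*(-7913050/26982651) = 190 + 7913050/26982651 = 5134616740/26982651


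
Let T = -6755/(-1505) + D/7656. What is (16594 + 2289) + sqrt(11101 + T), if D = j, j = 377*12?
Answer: 18883 + sqrt(9939008046)/946 ≈ 18988.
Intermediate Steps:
j = 4524
D = 4524
T = 4805/946 (T = -6755/(-1505) + 4524/7656 = -6755*(-1/1505) + 4524*(1/7656) = 193/43 + 13/22 = 4805/946 ≈ 5.0793)
(16594 + 2289) + sqrt(11101 + T) = (16594 + 2289) + sqrt(11101 + 4805/946) = 18883 + sqrt(10506351/946) = 18883 + sqrt(9939008046)/946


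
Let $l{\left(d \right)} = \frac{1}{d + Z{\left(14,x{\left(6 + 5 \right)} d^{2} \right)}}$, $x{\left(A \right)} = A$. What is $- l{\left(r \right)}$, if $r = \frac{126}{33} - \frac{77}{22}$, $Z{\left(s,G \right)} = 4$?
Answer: $- \frac{22}{95} \approx -0.23158$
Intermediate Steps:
$r = \frac{7}{22}$ ($r = 126 \cdot \frac{1}{33} - \frac{7}{2} = \frac{42}{11} - \frac{7}{2} = \frac{7}{22} \approx 0.31818$)
$l{\left(d \right)} = \frac{1}{4 + d}$ ($l{\left(d \right)} = \frac{1}{d + 4} = \frac{1}{4 + d}$)
$- l{\left(r \right)} = - \frac{1}{4 + \frac{7}{22}} = - \frac{1}{\frac{95}{22}} = \left(-1\right) \frac{22}{95} = - \frac{22}{95}$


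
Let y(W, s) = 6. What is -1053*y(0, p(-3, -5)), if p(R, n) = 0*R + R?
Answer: -6318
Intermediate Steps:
p(R, n) = R (p(R, n) = 0 + R = R)
-1053*y(0, p(-3, -5)) = -1053*6 = -6318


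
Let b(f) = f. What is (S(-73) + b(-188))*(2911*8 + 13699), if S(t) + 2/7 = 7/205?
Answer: -9991705167/1435 ≈ -6.9629e+6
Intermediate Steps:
S(t) = -361/1435 (S(t) = -2/7 + 7/205 = -361/1435)
(S(-73) + b(-188))*(2911*8 + 13699) = (-361/1435 - 188)*(2911*8 + 13699) = -270141*(23288 + 13699)/1435 = -270141/1435*36987 = -9991705167/1435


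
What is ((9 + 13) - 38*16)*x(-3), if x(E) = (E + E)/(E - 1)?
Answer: -879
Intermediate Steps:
x(E) = 2*E/(-1 + E) (x(E) = (2*E)/(-1 + E) = 2*E/(-1 + E))
((9 + 13) - 38*16)*x(-3) = ((9 + 13) - 38*16)*(2*(-3)/(-1 - 3)) = (22 - 608)*(2*(-3)/(-4)) = -1172*(-3)*(-1)/4 = -586*3/2 = -879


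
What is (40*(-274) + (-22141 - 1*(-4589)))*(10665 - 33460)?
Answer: 649931040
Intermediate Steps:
(40*(-274) + (-22141 - 1*(-4589)))*(10665 - 33460) = (-10960 + (-22141 + 4589))*(-22795) = (-10960 - 17552)*(-22795) = -28512*(-22795) = 649931040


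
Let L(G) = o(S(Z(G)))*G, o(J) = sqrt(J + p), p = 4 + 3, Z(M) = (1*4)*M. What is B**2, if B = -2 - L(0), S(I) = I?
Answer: 4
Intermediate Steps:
Z(M) = 4*M
p = 7
o(J) = sqrt(7 + J) (o(J) = sqrt(J + 7) = sqrt(7 + J))
L(G) = G*sqrt(7 + 4*G) (L(G) = sqrt(7 + 4*G)*G = G*sqrt(7 + 4*G))
B = -2 (B = -2 - 0*sqrt(7 + 4*0) = -2 - 0*sqrt(7 + 0) = -2 - 0*sqrt(7) = -2 - 1*0 = -2 + 0 = -2)
B**2 = (-2)**2 = 4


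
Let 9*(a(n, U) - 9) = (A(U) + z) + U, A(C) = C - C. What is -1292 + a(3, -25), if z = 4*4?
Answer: -1284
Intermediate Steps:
A(C) = 0
z = 16
a(n, U) = 97/9 + U/9 (a(n, U) = 9 + ((0 + 16) + U)/9 = 9 + (16 + U)/9 = 9 + (16/9 + U/9) = 97/9 + U/9)
-1292 + a(3, -25) = -1292 + (97/9 + (⅑)*(-25)) = -1292 + (97/9 - 25/9) = -1292 + 8 = -1284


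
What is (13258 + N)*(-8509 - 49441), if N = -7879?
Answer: -311713050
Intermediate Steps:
(13258 + N)*(-8509 - 49441) = (13258 - 7879)*(-8509 - 49441) = 5379*(-57950) = -311713050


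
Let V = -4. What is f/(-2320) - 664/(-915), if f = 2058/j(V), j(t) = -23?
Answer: 3731411/4882440 ≈ 0.76425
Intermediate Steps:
f = -2058/23 (f = 2058/(-23) = 2058*(-1/23) = -2058/23 ≈ -89.478)
f/(-2320) - 664/(-915) = -2058/23/(-2320) - 664/(-915) = -2058/23*(-1/2320) - 664*(-1/915) = 1029/26680 + 664/915 = 3731411/4882440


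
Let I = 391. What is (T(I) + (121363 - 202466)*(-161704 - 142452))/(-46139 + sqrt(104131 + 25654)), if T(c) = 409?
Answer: -1138155213004303/2128677536 - 24667964477*sqrt(129785)/2128677536 ≈ -5.3885e+5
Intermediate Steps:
(T(I) + (121363 - 202466)*(-161704 - 142452))/(-46139 + sqrt(104131 + 25654)) = (409 + (121363 - 202466)*(-161704 - 142452))/(-46139 + sqrt(104131 + 25654)) = (409 - 81103*(-304156))/(-46139 + sqrt(129785)) = (409 + 24667964068)/(-46139 + sqrt(129785)) = 24667964477/(-46139 + sqrt(129785))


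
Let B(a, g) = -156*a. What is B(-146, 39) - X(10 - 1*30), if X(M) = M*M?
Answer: 22376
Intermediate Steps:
X(M) = M²
B(-146, 39) - X(10 - 1*30) = -156*(-146) - (10 - 1*30)² = 22776 - (10 - 30)² = 22776 - 1*(-20)² = 22776 - 1*400 = 22776 - 400 = 22376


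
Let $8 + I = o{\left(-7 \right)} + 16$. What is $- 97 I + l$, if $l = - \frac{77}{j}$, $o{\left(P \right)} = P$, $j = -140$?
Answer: $- \frac{1929}{20} \approx -96.45$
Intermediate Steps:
$l = \frac{11}{20}$ ($l = - \frac{77}{-140} = \left(-77\right) \left(- \frac{1}{140}\right) = \frac{11}{20} \approx 0.55$)
$I = 1$ ($I = -8 + \left(-7 + 16\right) = -8 + 9 = 1$)
$- 97 I + l = \left(-97\right) 1 + \frac{11}{20} = -97 + \frac{11}{20} = - \frac{1929}{20}$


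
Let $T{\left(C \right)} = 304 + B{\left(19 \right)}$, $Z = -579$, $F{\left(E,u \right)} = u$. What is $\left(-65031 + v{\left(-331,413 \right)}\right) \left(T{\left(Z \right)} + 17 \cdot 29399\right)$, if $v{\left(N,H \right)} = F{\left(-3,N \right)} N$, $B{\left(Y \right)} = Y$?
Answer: $22269720180$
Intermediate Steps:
$T{\left(C \right)} = 323$ ($T{\left(C \right)} = 304 + 19 = 323$)
$v{\left(N,H \right)} = N^{2}$ ($v{\left(N,H \right)} = N N = N^{2}$)
$\left(-65031 + v{\left(-331,413 \right)}\right) \left(T{\left(Z \right)} + 17 \cdot 29399\right) = \left(-65031 + \left(-331\right)^{2}\right) \left(323 + 17 \cdot 29399\right) = \left(-65031 + 109561\right) \left(323 + 499783\right) = 44530 \cdot 500106 = 22269720180$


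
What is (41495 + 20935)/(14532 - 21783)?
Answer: -20810/2417 ≈ -8.6098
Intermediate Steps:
(41495 + 20935)/(14532 - 21783) = 62430/(-7251) = 62430*(-1/7251) = -20810/2417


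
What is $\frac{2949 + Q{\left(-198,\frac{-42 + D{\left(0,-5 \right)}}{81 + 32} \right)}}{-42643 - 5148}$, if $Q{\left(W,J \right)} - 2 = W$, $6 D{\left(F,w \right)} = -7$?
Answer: $- \frac{2753}{47791} \approx -0.057605$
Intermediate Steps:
$D{\left(F,w \right)} = - \frac{7}{6}$ ($D{\left(F,w \right)} = \frac{1}{6} \left(-7\right) = - \frac{7}{6}$)
$Q{\left(W,J \right)} = 2 + W$
$\frac{2949 + Q{\left(-198,\frac{-42 + D{\left(0,-5 \right)}}{81 + 32} \right)}}{-42643 - 5148} = \frac{2949 + \left(2 - 198\right)}{-42643 - 5148} = \frac{2949 - 196}{-42643 - 5148} = \frac{2753}{-47791} = 2753 \left(- \frac{1}{47791}\right) = - \frac{2753}{47791}$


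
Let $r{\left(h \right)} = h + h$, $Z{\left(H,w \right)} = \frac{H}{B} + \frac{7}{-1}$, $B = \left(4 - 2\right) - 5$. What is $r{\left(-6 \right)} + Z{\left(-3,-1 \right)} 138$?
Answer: $-840$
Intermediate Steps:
$B = -3$ ($B = 2 - 5 = -3$)
$Z{\left(H,w \right)} = -7 - \frac{H}{3}$ ($Z{\left(H,w \right)} = \frac{H}{-3} + \frac{7}{-1} = H \left(- \frac{1}{3}\right) + 7 \left(-1\right) = - \frac{H}{3} - 7 = -7 - \frac{H}{3}$)
$r{\left(h \right)} = 2 h$
$r{\left(-6 \right)} + Z{\left(-3,-1 \right)} 138 = 2 \left(-6\right) + \left(-7 - -1\right) 138 = -12 + \left(-7 + 1\right) 138 = -12 - 828 = -840$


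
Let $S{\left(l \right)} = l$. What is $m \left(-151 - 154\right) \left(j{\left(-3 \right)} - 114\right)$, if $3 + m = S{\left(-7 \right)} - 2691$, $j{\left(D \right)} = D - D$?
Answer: $-93913770$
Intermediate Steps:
$j{\left(D \right)} = 0$
$m = -2701$ ($m = -3 - 2698 = -2701$)
$m \left(-151 - 154\right) \left(j{\left(-3 \right)} - 114\right) = - 2701 \left(-151 - 154\right) \left(0 - 114\right) = - 2701 \left(\left(-305\right) \left(-114\right)\right) = \left(-2701\right) 34770 = -93913770$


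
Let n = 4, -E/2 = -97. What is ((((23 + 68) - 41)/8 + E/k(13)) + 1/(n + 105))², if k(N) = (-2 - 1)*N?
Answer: 477291409/289136016 ≈ 1.6508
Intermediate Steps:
E = 194 (E = -2*(-97) = 194)
k(N) = -3*N
((((23 + 68) - 41)/8 + E/k(13)) + 1/(n + 105))² = ((((23 + 68) - 41)/8 + 194/((-3*13))) + 1/(4 + 105))² = (((91 - 41)*(⅛) + 194/(-39)) + 1/109)² = ((50*(⅛) + 194*(-1/39)) + 1/109)² = ((25/4 - 194/39) + 1/109)² = (199/156 + 1/109)² = (21847/17004)² = 477291409/289136016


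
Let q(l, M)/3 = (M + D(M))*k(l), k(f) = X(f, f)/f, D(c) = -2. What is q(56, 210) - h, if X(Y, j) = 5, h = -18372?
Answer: 128994/7 ≈ 18428.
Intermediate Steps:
k(f) = 5/f
q(l, M) = 15*(-2 + M)/l (q(l, M) = 3*((M - 2)*(5/l)) = 3*((-2 + M)*(5/l)) = 3*(5*(-2 + M)/l) = 15*(-2 + M)/l)
q(56, 210) - h = 15*(-2 + 210)/56 - 1*(-18372) = 15*(1/56)*208 + 18372 = 390/7 + 18372 = 128994/7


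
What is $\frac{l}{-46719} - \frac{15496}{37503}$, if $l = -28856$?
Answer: $\frac{39803216}{194678073} \approx 0.20446$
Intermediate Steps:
$\frac{l}{-46719} - \frac{15496}{37503} = - \frac{28856}{-46719} - \frac{15496}{37503} = \left(-28856\right) \left(- \frac{1}{46719}\right) - \frac{15496}{37503} = \frac{28856}{46719} - \frac{15496}{37503} = \frac{39803216}{194678073}$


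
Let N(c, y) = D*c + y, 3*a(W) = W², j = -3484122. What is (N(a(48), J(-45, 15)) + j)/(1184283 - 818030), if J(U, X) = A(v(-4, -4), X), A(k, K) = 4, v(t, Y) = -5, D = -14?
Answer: -3494870/366253 ≈ -9.5422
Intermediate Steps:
a(W) = W²/3
J(U, X) = 4
N(c, y) = y - 14*c (N(c, y) = -14*c + y = y - 14*c)
(N(a(48), J(-45, 15)) + j)/(1184283 - 818030) = ((4 - 14*48²/3) - 3484122)/(1184283 - 818030) = ((4 - 14*2304/3) - 3484122)/366253 = ((4 - 14*768) - 3484122)*(1/366253) = ((4 - 10752) - 3484122)*(1/366253) = (-10748 - 3484122)*(1/366253) = -3494870*1/366253 = -3494870/366253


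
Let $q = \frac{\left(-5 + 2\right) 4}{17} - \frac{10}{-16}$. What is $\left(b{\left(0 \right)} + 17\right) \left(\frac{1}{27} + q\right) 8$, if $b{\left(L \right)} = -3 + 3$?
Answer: $- \frac{161}{27} \approx -5.963$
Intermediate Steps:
$b{\left(L \right)} = 0$
$q = - \frac{11}{136}$ ($q = \left(-3\right) 4 \cdot \frac{1}{17} - - \frac{5}{8} = \left(-12\right) \frac{1}{17} + \frac{5}{8} = - \frac{12}{17} + \frac{5}{8} = - \frac{11}{136} \approx -0.080882$)
$\left(b{\left(0 \right)} + 17\right) \left(\frac{1}{27} + q\right) 8 = \left(0 + 17\right) \left(\frac{1}{27} - \frac{11}{136}\right) 8 = 17 \left(\frac{1}{27} - \frac{11}{136}\right) 8 = 17 \left(- \frac{161}{3672}\right) 8 = \left(- \frac{161}{216}\right) 8 = - \frac{161}{27}$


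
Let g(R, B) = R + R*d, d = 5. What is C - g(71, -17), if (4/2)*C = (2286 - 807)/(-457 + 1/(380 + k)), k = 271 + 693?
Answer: -262646070/614207 ≈ -427.62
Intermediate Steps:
k = 964
g(R, B) = 6*R (g(R, B) = R + R*5 = R + 5*R = 6*R)
C = -993888/614207 (C = ((2286 - 807)/(-457 + 1/(380 + 964)))/2 = (1479/(-457 + 1/1344))/2 = (1479/(-614207/1344))/2 = (1479*(-1344/614207))/2 = (1/2)*(-1987776/614207) = -993888/614207 ≈ -1.6182)
C - g(71, -17) = -993888/614207 - 6*71 = -993888/614207 - 1*426 = -993888/614207 - 426 = -262646070/614207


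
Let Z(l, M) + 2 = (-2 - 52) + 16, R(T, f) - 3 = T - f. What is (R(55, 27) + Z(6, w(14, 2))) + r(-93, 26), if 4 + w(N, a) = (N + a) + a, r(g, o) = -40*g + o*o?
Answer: 4387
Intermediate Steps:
R(T, f) = 3 + T - f (R(T, f) = 3 + (T - f) = 3 + T - f)
r(g, o) = o² - 40*g (r(g, o) = -40*g + o² = o² - 40*g)
w(N, a) = -4 + N + 2*a (w(N, a) = -4 + ((N + a) + a) = -4 + (N + 2*a) = -4 + N + 2*a)
Z(l, M) = -40 (Z(l, M) = -2 + ((-2 - 52) + 16) = -2 + (-54 + 16) = -2 - 38 = -40)
(R(55, 27) + Z(6, w(14, 2))) + r(-93, 26) = ((3 + 55 - 1*27) - 40) + (26² - 40*(-93)) = ((3 + 55 - 27) - 40) + (676 + 3720) = (31 - 40) + 4396 = -9 + 4396 = 4387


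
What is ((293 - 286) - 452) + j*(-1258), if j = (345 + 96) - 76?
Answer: -459615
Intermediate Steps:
j = 365 (j = 441 - 76 = 365)
((293 - 286) - 452) + j*(-1258) = ((293 - 286) - 452) + 365*(-1258) = (7 - 452) - 459170 = -445 - 459170 = -459615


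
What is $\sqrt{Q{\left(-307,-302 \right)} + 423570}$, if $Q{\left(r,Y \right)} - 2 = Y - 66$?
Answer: $2 \sqrt{105801} \approx 650.54$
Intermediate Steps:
$Q{\left(r,Y \right)} = -64 + Y$ ($Q{\left(r,Y \right)} = 2 + \left(Y - 66\right) = 2 + \left(-66 + Y\right) = -64 + Y$)
$\sqrt{Q{\left(-307,-302 \right)} + 423570} = \sqrt{\left(-64 - 302\right) + 423570} = \sqrt{-366 + 423570} = \sqrt{423204} = 2 \sqrt{105801}$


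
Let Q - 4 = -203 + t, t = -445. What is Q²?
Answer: 414736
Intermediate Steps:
Q = -644 (Q = 4 + (-203 - 445) = 4 - 648 = -644)
Q² = (-644)² = 414736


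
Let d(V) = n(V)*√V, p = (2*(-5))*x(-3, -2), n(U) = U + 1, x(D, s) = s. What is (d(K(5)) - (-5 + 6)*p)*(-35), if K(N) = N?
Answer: 700 - 210*√5 ≈ 230.43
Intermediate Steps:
n(U) = 1 + U
p = 20 (p = (2*(-5))*(-2) = -10*(-2) = 20)
d(V) = √V*(1 + V) (d(V) = (1 + V)*√V = √V*(1 + V))
(d(K(5)) - (-5 + 6)*p)*(-35) = (√5*(1 + 5) - (-5 + 6)*20)*(-35) = (√5*6 - 20)*(-35) = (6*√5 - 1*20)*(-35) = (6*√5 - 20)*(-35) = (-20 + 6*√5)*(-35) = 700 - 210*√5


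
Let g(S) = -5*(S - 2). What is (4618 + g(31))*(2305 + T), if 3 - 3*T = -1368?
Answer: 12354426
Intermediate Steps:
T = 457 (T = 1 - 1/3*(-1368) = 1 + 456 = 457)
g(S) = 10 - 5*S (g(S) = -5*(-2 + S) = 10 - 5*S)
(4618 + g(31))*(2305 + T) = (4618 + (10 - 5*31))*(2305 + 457) = (4618 + (10 - 155))*2762 = (4618 - 145)*2762 = 4473*2762 = 12354426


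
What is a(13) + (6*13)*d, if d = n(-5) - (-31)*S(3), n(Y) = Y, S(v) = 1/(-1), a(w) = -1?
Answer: -2809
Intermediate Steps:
S(v) = -1
d = -36 (d = -5 - (-31)*(-1) = -5 - 1*31 = -5 - 31 = -36)
a(13) + (6*13)*d = -1 + (6*13)*(-36) = -1 + 78*(-36) = -1 - 2808 = -2809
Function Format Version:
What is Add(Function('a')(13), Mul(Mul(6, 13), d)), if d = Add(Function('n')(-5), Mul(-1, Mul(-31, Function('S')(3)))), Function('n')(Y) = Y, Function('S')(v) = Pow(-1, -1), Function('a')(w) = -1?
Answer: -2809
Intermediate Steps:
Function('S')(v) = -1
d = -36 (d = Add(-5, Mul(-1, Mul(-31, -1))) = Add(-5, Mul(-1, 31)) = Add(-5, -31) = -36)
Add(Function('a')(13), Mul(Mul(6, 13), d)) = Add(-1, Mul(Mul(6, 13), -36)) = Add(-1, Mul(78, -36)) = Add(-1, -2808) = -2809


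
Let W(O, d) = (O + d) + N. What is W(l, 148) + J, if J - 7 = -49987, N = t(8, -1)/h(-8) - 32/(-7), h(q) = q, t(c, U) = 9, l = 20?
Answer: -2789279/56 ≈ -49809.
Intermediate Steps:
N = 193/56 (N = 9/(-8) - 32/(-7) = 9*(-1/8) - 32*(-1/7) = -9/8 + 32/7 = 193/56 ≈ 3.4464)
W(O, d) = 193/56 + O + d (W(O, d) = (O + d) + 193/56 = 193/56 + O + d)
J = -49980 (J = 7 - 49987 = -49980)
W(l, 148) + J = (193/56 + 20 + 148) - 49980 = 9601/56 - 49980 = -2789279/56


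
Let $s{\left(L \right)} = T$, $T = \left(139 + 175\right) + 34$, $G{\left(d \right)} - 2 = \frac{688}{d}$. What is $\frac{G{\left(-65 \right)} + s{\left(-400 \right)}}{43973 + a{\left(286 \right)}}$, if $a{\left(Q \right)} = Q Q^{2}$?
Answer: $\frac{7354}{507815295} \approx 1.4482 \cdot 10^{-5}$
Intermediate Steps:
$a{\left(Q \right)} = Q^{3}$
$G{\left(d \right)} = 2 + \frac{688}{d}$
$T = 348$ ($T = 314 + 34 = 348$)
$s{\left(L \right)} = 348$
$\frac{G{\left(-65 \right)} + s{\left(-400 \right)}}{43973 + a{\left(286 \right)}} = \frac{\left(2 + \frac{688}{-65}\right) + 348}{43973 + 286^{3}} = \frac{\left(2 + 688 \left(- \frac{1}{65}\right)\right) + 348}{43973 + 23393656} = \frac{\left(2 - \frac{688}{65}\right) + 348}{23437629} = \left(- \frac{558}{65} + 348\right) \frac{1}{23437629} = \frac{22062}{65} \cdot \frac{1}{23437629} = \frac{7354}{507815295}$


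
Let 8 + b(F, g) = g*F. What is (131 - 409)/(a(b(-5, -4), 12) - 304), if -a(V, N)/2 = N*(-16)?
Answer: -139/40 ≈ -3.4750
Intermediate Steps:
b(F, g) = -8 + F*g (b(F, g) = -8 + g*F = -8 + F*g)
a(V, N) = 32*N (a(V, N) = -2*N*(-16) = -(-32)*N = 32*N)
(131 - 409)/(a(b(-5, -4), 12) - 304) = (131 - 409)/(32*12 - 304) = -278/(384 - 304) = -278/80 = -278*1/80 = -139/40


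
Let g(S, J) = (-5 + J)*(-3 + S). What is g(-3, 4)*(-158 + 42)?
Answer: -696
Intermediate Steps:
g(-3, 4)*(-158 + 42) = (15 - 5*(-3) - 3*4 + 4*(-3))*(-158 + 42) = (15 + 15 - 12 - 12)*(-116) = 6*(-116) = -696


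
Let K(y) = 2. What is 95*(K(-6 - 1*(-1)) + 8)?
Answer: 950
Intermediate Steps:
95*(K(-6 - 1*(-1)) + 8) = 95*(2 + 8) = 95*10 = 950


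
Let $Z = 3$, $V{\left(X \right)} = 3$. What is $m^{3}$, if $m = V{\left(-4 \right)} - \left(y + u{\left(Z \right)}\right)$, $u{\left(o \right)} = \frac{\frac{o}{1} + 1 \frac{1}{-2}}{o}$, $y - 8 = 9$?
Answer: $- \frac{704969}{216} \approx -3263.7$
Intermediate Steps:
$y = 17$ ($y = 8 + 9 = 17$)
$u{\left(o \right)} = \frac{- \frac{1}{2} + o}{o}$ ($u{\left(o \right)} = \frac{o 1 + 1 \left(- \frac{1}{2}\right)}{o} = \frac{o - \frac{1}{2}}{o} = \frac{- \frac{1}{2} + o}{o}$)
$m = - \frac{89}{6}$ ($m = 3 - \left(17 + \frac{- \frac{1}{2} + 3}{3}\right) = 3 - \left(17 + \frac{1}{3} \cdot \frac{5}{2}\right) = 3 - \left(17 + \frac{5}{6}\right) = 3 - \frac{107}{6} = - \frac{89}{6} \approx -14.833$)
$m^{3} = \left(- \frac{89}{6}\right)^{3} = - \frac{704969}{216}$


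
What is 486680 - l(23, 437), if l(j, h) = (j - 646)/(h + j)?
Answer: 223873423/460 ≈ 4.8668e+5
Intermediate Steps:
l(j, h) = (-646 + j)/(h + j)
486680 - l(23, 437) = 486680 - (-646 + 23)/(437 + 23) = 486680 - (-623)/460 = 486680 - 1*(-623/460) = 486680 + 623/460 = 223873423/460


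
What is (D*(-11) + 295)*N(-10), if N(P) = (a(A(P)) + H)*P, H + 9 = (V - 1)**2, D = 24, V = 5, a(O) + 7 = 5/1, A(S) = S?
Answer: -1550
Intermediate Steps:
a(O) = -2 (a(O) = -7 + 5/1 = -7 + 5*1 = -7 + 5 = -2)
H = 7 (H = -9 + (5 - 1)**2 = -9 + 4**2 = -9 + 16 = 7)
N(P) = 5*P (N(P) = (-2 + 7)*P = 5*P)
(D*(-11) + 295)*N(-10) = (24*(-11) + 295)*(5*(-10)) = (-264 + 295)*(-50) = 31*(-50) = -1550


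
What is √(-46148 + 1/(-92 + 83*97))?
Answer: I*√2923276478829/7959 ≈ 214.82*I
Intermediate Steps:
√(-46148 + 1/(-92 + 83*97)) = √(-46148 + 1/(-92 + 8051)) = √(-46148 + 1/7959) = √(-367291931/7959) = I*√2923276478829/7959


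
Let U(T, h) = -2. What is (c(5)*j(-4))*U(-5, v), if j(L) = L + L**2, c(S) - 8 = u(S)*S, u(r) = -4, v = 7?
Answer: 288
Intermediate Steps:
c(S) = 8 - 4*S
(c(5)*j(-4))*U(-5, v) = ((8 - 4*5)*(-4*(1 - 4)))*(-2) = ((8 - 20)*(-4*(-3)))*(-2) = -12*12*(-2) = -144*(-2) = 288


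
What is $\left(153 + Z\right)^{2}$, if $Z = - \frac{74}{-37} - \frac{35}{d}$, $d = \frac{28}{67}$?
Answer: $\frac{81225}{16} \approx 5076.6$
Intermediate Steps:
$d = \frac{28}{67}$ ($d = 28 \cdot \frac{1}{67} = \frac{28}{67} \approx 0.41791$)
$Z = - \frac{327}{4}$ ($Z = - \frac{74}{-37} - \frac{35}{\frac{28}{67}} = \left(-74\right) \left(- \frac{1}{37}\right) - \frac{335}{4} = 2 - \frac{335}{4} = - \frac{327}{4} \approx -81.75$)
$\left(153 + Z\right)^{2} = \left(153 - \frac{327}{4}\right)^{2} = \left(\frac{285}{4}\right)^{2} = \frac{81225}{16}$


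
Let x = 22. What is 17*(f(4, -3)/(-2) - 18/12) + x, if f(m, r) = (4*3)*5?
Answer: -1027/2 ≈ -513.50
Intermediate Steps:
f(m, r) = 60 (f(m, r) = 12*5 = 60)
17*(f(4, -3)/(-2) - 18/12) + x = 17*(60/(-2) - 18/12) + 22 = 17*(60*(-½) - 18*1/12) + 22 = 17*(-30 - 3/2) + 22 = 17*(-63/2) + 22 = -1071/2 + 22 = -1027/2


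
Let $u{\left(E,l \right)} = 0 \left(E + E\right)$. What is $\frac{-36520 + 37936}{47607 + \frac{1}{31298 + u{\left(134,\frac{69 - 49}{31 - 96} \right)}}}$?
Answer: $\frac{44317968}{1490003887} \approx 0.029744$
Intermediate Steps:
$u{\left(E,l \right)} = 0$ ($u{\left(E,l \right)} = 0 \cdot 2 E = 0$)
$\frac{-36520 + 37936}{47607 + \frac{1}{31298 + u{\left(134,\frac{69 - 49}{31 - 96} \right)}}} = \frac{-36520 + 37936}{47607 + \frac{1}{31298 + 0}} = \frac{1416}{47607 + \frac{1}{31298}} = \frac{1416}{\frac{1490003887}{31298}} = 1416 \cdot \frac{31298}{1490003887} = \frac{44317968}{1490003887}$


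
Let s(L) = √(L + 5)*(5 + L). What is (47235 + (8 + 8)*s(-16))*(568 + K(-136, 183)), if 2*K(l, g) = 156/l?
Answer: 1822562475/68 - 1697740*I*√11/17 ≈ 2.6802e+7 - 3.3122e+5*I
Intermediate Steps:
K(l, g) = 78/l (K(l, g) = (156/l)/2 = 78/l)
s(L) = (5 + L)^(3/2) (s(L) = √(5 + L)*(5 + L) = (5 + L)^(3/2))
(47235 + (8 + 8)*s(-16))*(568 + K(-136, 183)) = (47235 + (8 + 8)*(5 - 16)^(3/2))*(568 + 78/(-136)) = (47235 + 16*(-11)^(3/2))*(568 + 78*(-1/136)) = (47235 + 16*(-11*I*√11))*(568 - 39/68) = (47235 - 176*I*√11)*(38585/68) = 1822562475/68 - 1697740*I*√11/17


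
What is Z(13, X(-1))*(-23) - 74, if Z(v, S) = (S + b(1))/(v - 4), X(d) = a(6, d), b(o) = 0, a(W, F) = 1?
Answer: -689/9 ≈ -76.556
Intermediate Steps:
X(d) = 1
Z(v, S) = S/(-4 + v) (Z(v, S) = (S + 0)/(v - 4) = S/(-4 + v))
Z(13, X(-1))*(-23) - 74 = (1/(-4 + 13))*(-23) - 74 = (1/9)*(-23) - 74 = -23/9 - 74 = -689/9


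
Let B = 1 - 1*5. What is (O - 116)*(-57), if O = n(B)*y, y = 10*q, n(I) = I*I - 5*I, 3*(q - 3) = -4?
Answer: -27588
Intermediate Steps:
q = 5/3 (q = 3 + (1/3)*(-4) = 3 - 4/3 = 5/3 ≈ 1.6667)
B = -4 (B = 1 - 5 = -4)
n(I) = I**2 - 5*I
y = 50/3 (y = 10*(5/3) = 50/3 ≈ 16.667)
O = 600 (O = -4*(-5 - 4)*(50/3) = -4*(-9)*(50/3) = 36*(50/3) = 600)
(O - 116)*(-57) = (600 - 116)*(-57) = 484*(-57) = -27588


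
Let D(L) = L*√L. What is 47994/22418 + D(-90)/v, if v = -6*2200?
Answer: 23997/11209 + 9*I*√10/440 ≈ 2.1409 + 0.064683*I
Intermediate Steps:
v = -13200
D(L) = L^(3/2)
47994/22418 + D(-90)/v = 47994/22418 + (-90)^(3/2)/(-13200) = 47994*(1/22418) - 270*I*√10*(-1/13200) = 23997/11209 + 9*I*√10/440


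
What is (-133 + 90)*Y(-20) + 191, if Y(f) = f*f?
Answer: -17009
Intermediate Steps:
Y(f) = f**2
(-133 + 90)*Y(-20) + 191 = (-133 + 90)*(-20)**2 + 191 = -43*400 + 191 = -17200 + 191 = -17009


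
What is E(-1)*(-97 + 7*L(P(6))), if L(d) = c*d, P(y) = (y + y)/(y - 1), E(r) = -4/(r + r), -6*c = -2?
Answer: -914/5 ≈ -182.80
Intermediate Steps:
c = ⅓ (c = -⅙*(-2) = ⅓ ≈ 0.33333)
E(r) = -2/r (E(r) = -4*1/(2*r) = -2/r)
P(y) = 2*y/(-1 + y) (P(y) = (2*y)/(-1 + y) = 2*y/(-1 + y))
L(d) = d/3
E(-1)*(-97 + 7*L(P(6))) = (-2/(-1))*(-97 + 7*((2*6/(-1 + 6))/3)) = (-2*(-1))*(-97 + 7*((2*6/5)/3)) = 2*(-97 + 7*((2*6*(⅕))/3)) = 2*(-97 + 7*((⅓)*(12/5))) = 2*(-97 + 7*(⅘)) = 2*(-97 + 28/5) = 2*(-457/5) = -914/5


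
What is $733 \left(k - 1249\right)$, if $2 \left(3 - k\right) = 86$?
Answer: $-944837$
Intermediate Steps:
$k = -40$ ($k = 3 - 43 = -40$)
$733 \left(k - 1249\right) = 733 \left(-40 - 1249\right) = 733 \left(-1289\right) = -944837$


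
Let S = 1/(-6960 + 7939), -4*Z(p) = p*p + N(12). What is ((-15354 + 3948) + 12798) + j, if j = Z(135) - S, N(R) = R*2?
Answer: -12414703/3916 ≈ -3170.3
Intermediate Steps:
N(R) = 2*R
Z(p) = -6 - p²/4 (Z(p) = -(p*p + 2*12)/4 = -(p² + 24)/4 = -(24 + p²)/4 = -6 - p²/4)
S = 1/979 ≈ 0.0010215
j = -17865775/3916 (j = (-6 - ¼*135²) - 1*1/979 = (-6 - ¼*18225) - 1/979 = (-6 - 18225/4) - 1/979 = -18249/4 - 1/979 = -17865775/3916 ≈ -4562.3)
((-15354 + 3948) + 12798) + j = ((-15354 + 3948) + 12798) - 17865775/3916 = (-11406 + 12798) - 17865775/3916 = 1392 - 17865775/3916 = -12414703/3916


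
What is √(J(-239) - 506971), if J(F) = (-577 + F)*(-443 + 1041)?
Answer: I*√994939 ≈ 997.47*I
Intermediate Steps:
J(F) = -345046 + 598*F (J(F) = (-577 + F)*598 = -345046 + 598*F)
√(J(-239) - 506971) = √((-345046 + 598*(-239)) - 506971) = √((-345046 - 142922) - 506971) = √(-487968 - 506971) = √(-994939) = I*√994939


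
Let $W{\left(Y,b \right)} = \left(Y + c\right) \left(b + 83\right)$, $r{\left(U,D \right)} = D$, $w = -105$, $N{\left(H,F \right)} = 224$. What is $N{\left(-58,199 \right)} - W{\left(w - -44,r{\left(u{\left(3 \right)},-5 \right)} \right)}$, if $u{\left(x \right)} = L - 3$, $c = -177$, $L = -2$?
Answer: $18788$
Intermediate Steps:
$u{\left(x \right)} = -5$ ($u{\left(x \right)} = -2 - 3 = -5$)
$W{\left(Y,b \right)} = \left(-177 + Y\right) \left(83 + b\right)$ ($W{\left(Y,b \right)} = \left(Y - 177\right) \left(b + 83\right) = \left(-177 + Y\right) \left(83 + b\right)$)
$N{\left(-58,199 \right)} - W{\left(w - -44,r{\left(u{\left(3 \right)},-5 \right)} \right)} = 224 - \left(-14691 - -885 + 83 \left(-105 - -44\right) + \left(-105 - -44\right) \left(-5\right)\right) = 224 - \left(-14691 + 885 + 83 \left(-105 + 44\right) + \left(-105 + 44\right) \left(-5\right)\right) = 224 - \left(-14691 + 885 + 83 \left(-61\right) - -305\right) = 224 - \left(-14691 + 885 - 5063 + 305\right) = 224 - -18564 = 224 + 18564 = 18788$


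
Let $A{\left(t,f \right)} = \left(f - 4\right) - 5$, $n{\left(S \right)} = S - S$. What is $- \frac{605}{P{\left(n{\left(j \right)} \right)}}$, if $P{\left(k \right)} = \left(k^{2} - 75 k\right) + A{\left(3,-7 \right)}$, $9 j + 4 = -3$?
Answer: $\frac{605}{16} \approx 37.813$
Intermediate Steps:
$j = - \frac{7}{9}$ ($j = - \frac{4}{9} + \frac{1}{9} \left(-3\right) = - \frac{4}{9} - \frac{1}{3} = - \frac{7}{9} \approx -0.77778$)
$n{\left(S \right)} = 0$
$A{\left(t,f \right)} = -9 + f$ ($A{\left(t,f \right)} = \left(-4 + f\right) - 5 = -9 + f$)
$P{\left(k \right)} = -16 + k^{2} - 75 k$ ($P{\left(k \right)} = \left(k^{2} - 75 k\right) - 16 = -16 + k^{2} - 75 k$)
$- \frac{605}{P{\left(n{\left(j \right)} \right)}} = - \frac{605}{-16 + 0^{2} - 0} = - \frac{605}{-16 + 0 + 0} = - \frac{605}{-16} = \left(-605\right) \left(- \frac{1}{16}\right) = \frac{605}{16}$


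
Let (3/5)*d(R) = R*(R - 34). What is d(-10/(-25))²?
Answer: 12544/25 ≈ 501.76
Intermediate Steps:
d(R) = 5*R*(-34 + R)/3 (d(R) = 5*(R*(R - 34))/3 = 5*(R*(-34 + R))/3 = 5*R*(-34 + R)/3)
d(-10/(-25))² = (5*(-10/(-25))*(-34 - 10/(-25))/3)² = (5*(-10*(-1/25))*(-34 - 10*(-1/25))/3)² = ((5/3)*(⅖)*(-34 + ⅖))² = ((5/3)*(⅖)*(-168/5))² = (-112/5)² = 12544/25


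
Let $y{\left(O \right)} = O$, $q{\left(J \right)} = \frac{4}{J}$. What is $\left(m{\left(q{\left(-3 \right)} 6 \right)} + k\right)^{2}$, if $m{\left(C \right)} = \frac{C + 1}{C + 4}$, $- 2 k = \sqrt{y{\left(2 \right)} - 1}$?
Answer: $\frac{25}{16} \approx 1.5625$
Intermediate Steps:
$k = - \frac{1}{2}$ ($k = - \frac{\sqrt{2 - 1}}{2} = - \frac{\sqrt{1}}{2} = \left(- \frac{1}{2}\right) 1 = - \frac{1}{2} \approx -0.5$)
$m{\left(C \right)} = \frac{1 + C}{4 + C}$
$\left(m{\left(q{\left(-3 \right)} 6 \right)} + k\right)^{2} = \left(\frac{1 + \frac{4}{-3} \cdot 6}{4 + \frac{4}{-3} \cdot 6} - \frac{1}{2}\right)^{2} = \left(\frac{1 + 4 \left(- \frac{1}{3}\right) 6}{4 + 4 \left(- \frac{1}{3}\right) 6} - \frac{1}{2}\right)^{2} = \left(\frac{1 - 8}{4 - 8} - \frac{1}{2}\right)^{2} = \left(\frac{1}{-4} \left(-7\right) - \frac{1}{2}\right)^{2} = \left(\left(- \frac{1}{4}\right) \left(-7\right) - \frac{1}{2}\right)^{2} = \left(\frac{7}{4} - \frac{1}{2}\right)^{2} = \left(\frac{5}{4}\right)^{2} = \frac{25}{16}$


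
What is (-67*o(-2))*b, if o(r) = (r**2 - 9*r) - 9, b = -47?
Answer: 40937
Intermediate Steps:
o(r) = -9 + r**2 - 9*r
(-67*o(-2))*b = -67*(-9 + (-2)**2 - 9*(-2))*(-47) = -67*(-9 + 4 + 18)*(-47) = -67*13*(-47) = -871*(-47) = 40937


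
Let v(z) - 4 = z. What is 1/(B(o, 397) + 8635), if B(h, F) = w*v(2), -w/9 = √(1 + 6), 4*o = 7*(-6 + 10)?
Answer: 8635/74542813 + 54*√7/74542813 ≈ 0.00011776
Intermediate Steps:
o = 7 (o = (7*(-6 + 10))/4 = (7*4)/4 = (¼)*28 = 7)
v(z) = 4 + z
w = -9*√7 (w = -9*√(1 + 6) = -9*√7 ≈ -23.812)
B(h, F) = -54*√7 (B(h, F) = (-9*√7)*(4 + 2) = -9*√7*6 = -54*√7)
1/(B(o, 397) + 8635) = 1/(-54*√7 + 8635) = 1/(8635 - 54*√7)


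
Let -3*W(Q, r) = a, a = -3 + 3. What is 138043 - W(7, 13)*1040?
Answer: 138043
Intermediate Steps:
a = 0
W(Q, r) = 0 (W(Q, r) = -⅓*0 = 0)
138043 - W(7, 13)*1040 = 138043 - 0*1040 = 138043 - 1*0 = 138043 + 0 = 138043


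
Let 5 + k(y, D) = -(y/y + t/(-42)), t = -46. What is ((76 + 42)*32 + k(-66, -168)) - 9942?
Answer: -129635/21 ≈ -6173.1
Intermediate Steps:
k(y, D) = -149/21 (k(y, D) = -5 - (y/y - 46/(-42)) = -5 - (1 - 46*(-1/42)) = -5 - (1 + 23/21) = -5 - 1*44/21 = -5 - 44/21 = -149/21)
((76 + 42)*32 + k(-66, -168)) - 9942 = ((76 + 42)*32 - 149/21) - 9942 = (118*32 - 149/21) - 9942 = (3776 - 149/21) - 9942 = 79147/21 - 9942 = -129635/21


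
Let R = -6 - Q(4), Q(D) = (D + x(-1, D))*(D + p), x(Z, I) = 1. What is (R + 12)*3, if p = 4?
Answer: -102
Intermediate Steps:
Q(D) = (1 + D)*(4 + D) (Q(D) = (D + 1)*(D + 4) = (1 + D)*(4 + D))
R = -46 (R = -6 - (4 + 4² + 5*4) = -6 - (4 + 16 + 20) = -6 - 1*40 = -6 - 40 = -46)
(R + 12)*3 = (-46 + 12)*3 = -34*3 = -102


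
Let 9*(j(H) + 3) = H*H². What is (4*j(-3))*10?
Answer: -240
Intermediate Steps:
j(H) = -3 + H³/9 (j(H) = -3 + (H*H²)/9 = -3 + H³/9)
(4*j(-3))*10 = (4*(-3 + (⅑)*(-3)³))*10 = (4*(-3 + (⅑)*(-27)))*10 = (4*(-3 - 3))*10 = (4*(-6))*10 = -24*10 = -240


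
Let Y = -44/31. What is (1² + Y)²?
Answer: 169/961 ≈ 0.17586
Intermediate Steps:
Y = -44/31 (Y = -44*1/31 = -44/31 ≈ -1.4194)
(1² + Y)² = (1² - 44/31)² = (1 - 44/31)² = (-13/31)² = 169/961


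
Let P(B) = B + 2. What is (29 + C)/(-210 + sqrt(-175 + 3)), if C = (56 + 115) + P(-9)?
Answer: -20265/22136 - 193*I*sqrt(43)/22136 ≈ -0.91548 - 0.057173*I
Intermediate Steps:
P(B) = 2 + B
C = 164 (C = (56 + 115) + (2 - 9) = 171 - 7 = 164)
(29 + C)/(-210 + sqrt(-175 + 3)) = (29 + 164)/(-210 + sqrt(-175 + 3)) = 193/(-210 + sqrt(-172)) = 193/(-210 + 2*I*sqrt(43))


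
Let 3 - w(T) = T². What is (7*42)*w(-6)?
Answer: -9702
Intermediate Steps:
w(T) = 3 - T²
(7*42)*w(-6) = (7*42)*(3 - 1*(-6)²) = 294*(3 - 1*36) = 294*(3 - 36) = 294*(-33) = -9702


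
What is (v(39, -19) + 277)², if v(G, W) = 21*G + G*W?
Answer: 126025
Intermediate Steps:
(v(39, -19) + 277)² = (39*(21 - 19) + 277)² = (39*2 + 277)² = (78 + 277)² = 355² = 126025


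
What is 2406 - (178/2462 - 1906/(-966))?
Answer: 1429326508/594573 ≈ 2404.0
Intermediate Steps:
2406 - (178/2462 - 1906/(-966)) = 2406 - (178*(1/2462) - 1906*(-1/966)) = 2406 - (89/1231 + 953/483) = 2406 - 1*1216130/594573 = 2406 - 1216130/594573 = 1429326508/594573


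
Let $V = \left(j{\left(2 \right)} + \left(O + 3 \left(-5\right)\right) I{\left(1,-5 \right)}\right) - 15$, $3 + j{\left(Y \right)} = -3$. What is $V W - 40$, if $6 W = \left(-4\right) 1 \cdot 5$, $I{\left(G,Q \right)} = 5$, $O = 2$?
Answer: $\frac{740}{3} \approx 246.67$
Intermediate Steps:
$j{\left(Y \right)} = -6$ ($j{\left(Y \right)} = -3 - 3 = -6$)
$V = -86$ ($V = \left(-6 + \left(2 + 3 \left(-5\right)\right) 5\right) - 15 = \left(-6 + \left(2 - 15\right) 5\right) - 15 = \left(-6 - 65\right) - 15 = -71 - 15 = -86$)
$W = - \frac{10}{3}$ ($W = \frac{\left(-4\right) 1 \cdot 5}{6} = \frac{\left(-4\right) 5}{6} = \frac{1}{6} \left(-20\right) = - \frac{10}{3} \approx -3.3333$)
$V W - 40 = \left(-86\right) \left(- \frac{10}{3}\right) - 40 = \frac{860}{3} - 40 = \frac{740}{3}$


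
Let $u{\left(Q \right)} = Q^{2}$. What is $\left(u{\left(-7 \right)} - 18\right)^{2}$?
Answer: $961$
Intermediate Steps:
$\left(u{\left(-7 \right)} - 18\right)^{2} = \left(\left(-7\right)^{2} - 18\right)^{2} = \left(49 - 18\right)^{2} = 31^{2} = 961$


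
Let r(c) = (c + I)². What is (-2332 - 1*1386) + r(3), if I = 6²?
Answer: -2197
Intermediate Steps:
I = 36
r(c) = (36 + c)² (r(c) = (c + 36)² = (36 + c)²)
(-2332 - 1*1386) + r(3) = (-2332 - 1*1386) + (36 + 3)² = (-2332 - 1386) + 39² = -3718 + 1521 = -2197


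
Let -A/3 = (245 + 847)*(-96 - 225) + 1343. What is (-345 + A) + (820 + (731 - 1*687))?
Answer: 1048086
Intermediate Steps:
A = 1047567 (A = -3*((245 + 847)*(-96 - 225) + 1343) = -3*(1092*(-321) + 1343) = -3*(-350532 + 1343) = -3*(-349189) = 1047567)
(-345 + A) + (820 + (731 - 1*687)) = (-345 + 1047567) + (820 + (731 - 1*687)) = 1047222 + (820 + (731 - 687)) = 1047222 + (820 + 44) = 1047222 + 864 = 1048086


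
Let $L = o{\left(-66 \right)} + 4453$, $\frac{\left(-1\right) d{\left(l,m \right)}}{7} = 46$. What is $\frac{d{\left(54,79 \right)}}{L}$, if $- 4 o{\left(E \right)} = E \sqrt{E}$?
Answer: $- \frac{2867732}{39694355} + \frac{10626 i \sqrt{66}}{39694355} \approx -0.072245 + 0.0021748 i$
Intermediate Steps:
$o{\left(E \right)} = - \frac{E^{\frac{3}{2}}}{4}$ ($o{\left(E \right)} = - \frac{E \sqrt{E}}{4} = - \frac{E^{\frac{3}{2}}}{4}$)
$d{\left(l,m \right)} = -322$ ($d{\left(l,m \right)} = \left(-7\right) 46 = -322$)
$L = 4453 + \frac{33 i \sqrt{66}}{2}$ ($L = - \frac{\left(-66\right)^{\frac{3}{2}}}{4} + 4453 = - \frac{\left(-66\right) i \sqrt{66}}{4} + 4453 = \frac{33 i \sqrt{66}}{2} + 4453 = 4453 + \frac{33 i \sqrt{66}}{2} \approx 4453.0 + 134.05 i$)
$\frac{d{\left(54,79 \right)}}{L} = - \frac{322}{4453 + \frac{33 i \sqrt{66}}{2}}$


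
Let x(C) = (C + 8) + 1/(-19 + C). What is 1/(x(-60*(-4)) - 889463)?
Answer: -221/196516514 ≈ -1.1246e-6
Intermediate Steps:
x(C) = 8 + C + 1/(-19 + C) (x(C) = (8 + C) + 1/(-19 + C) = 8 + C + 1/(-19 + C))
1/(x(-60*(-4)) - 889463) = 1/((-151 + (-60*(-4))² - (-660)*(-4))/(-19 - 60*(-4)) - 889463) = 1/((-151 + 240² - 11*240)/(-19 + 240) - 889463) = 1/((-151 + 57600 - 2640)/221 - 889463) = 1/((1/221)*54809 - 889463) = 1/(54809/221 - 889463) = 1/(-196516514/221) = -221/196516514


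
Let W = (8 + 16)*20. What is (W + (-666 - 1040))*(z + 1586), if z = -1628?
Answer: 51492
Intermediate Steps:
W = 480 (W = 24*20 = 480)
(W + (-666 - 1040))*(z + 1586) = (480 + (-666 - 1040))*(-1628 + 1586) = (480 - 1706)*(-42) = -1226*(-42) = 51492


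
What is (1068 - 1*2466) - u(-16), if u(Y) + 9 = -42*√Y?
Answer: -1389 + 168*I ≈ -1389.0 + 168.0*I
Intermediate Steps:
u(Y) = -9 - 42*√Y
(1068 - 1*2466) - u(-16) = (1068 - 1*2466) - (-9 - 168*I) = (1068 - 2466) - (-9 - 168*I) = -1398 - (-9 - 168*I) = -1398 + (9 + 168*I) = -1389 + 168*I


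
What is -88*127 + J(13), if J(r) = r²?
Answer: -11007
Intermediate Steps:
-88*127 + J(13) = -88*127 + 13² = -11176 + 169 = -11007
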